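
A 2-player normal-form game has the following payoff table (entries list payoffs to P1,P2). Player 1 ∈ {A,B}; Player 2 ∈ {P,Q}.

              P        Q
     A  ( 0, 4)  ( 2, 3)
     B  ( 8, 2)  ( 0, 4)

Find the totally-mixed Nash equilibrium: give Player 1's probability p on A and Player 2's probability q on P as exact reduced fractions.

P1 indiff ⇒ q·0+(1-q)·2 = q·8+(1-q)·0 ⇒ q(-8) = (1-q)(-2) ⇒ q = 1/5
P2 indiff ⇒ p·4+(1-p)·2 = p·3+(1-p)·4 ⇒ p(1) = (1-p)(2) ⇒ p = 2/3

p=2/3, q=1/5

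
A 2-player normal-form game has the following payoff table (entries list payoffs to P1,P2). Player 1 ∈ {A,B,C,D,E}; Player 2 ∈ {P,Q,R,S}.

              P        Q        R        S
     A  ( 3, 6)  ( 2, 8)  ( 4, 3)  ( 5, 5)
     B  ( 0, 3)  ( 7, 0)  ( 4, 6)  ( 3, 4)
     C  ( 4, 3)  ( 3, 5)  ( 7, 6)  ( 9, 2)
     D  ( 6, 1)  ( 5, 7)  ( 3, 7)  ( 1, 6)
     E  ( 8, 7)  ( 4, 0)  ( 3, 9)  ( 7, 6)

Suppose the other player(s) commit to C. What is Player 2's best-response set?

P2 best: {R}

u_2(P vs C) = 3
u_2(Q vs C) = 5
u_2(R vs C) = 6
u_2(S vs C) = 2
max payoff 6 at {R}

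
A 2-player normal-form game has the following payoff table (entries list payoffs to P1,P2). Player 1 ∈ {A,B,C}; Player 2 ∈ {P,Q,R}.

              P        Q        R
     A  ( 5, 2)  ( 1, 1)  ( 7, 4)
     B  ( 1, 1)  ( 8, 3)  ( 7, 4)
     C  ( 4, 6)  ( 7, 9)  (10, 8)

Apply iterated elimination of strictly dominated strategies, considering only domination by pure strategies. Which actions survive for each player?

P2 drop P (R beats it: A:4>2 B:4>1 C:8>6)
P1 drop A (C beats it: Q:7>1 R:10>7)
P1→{B,C} P2→{Q,R}

Remaining: P1:{B,C} P2:{Q,R}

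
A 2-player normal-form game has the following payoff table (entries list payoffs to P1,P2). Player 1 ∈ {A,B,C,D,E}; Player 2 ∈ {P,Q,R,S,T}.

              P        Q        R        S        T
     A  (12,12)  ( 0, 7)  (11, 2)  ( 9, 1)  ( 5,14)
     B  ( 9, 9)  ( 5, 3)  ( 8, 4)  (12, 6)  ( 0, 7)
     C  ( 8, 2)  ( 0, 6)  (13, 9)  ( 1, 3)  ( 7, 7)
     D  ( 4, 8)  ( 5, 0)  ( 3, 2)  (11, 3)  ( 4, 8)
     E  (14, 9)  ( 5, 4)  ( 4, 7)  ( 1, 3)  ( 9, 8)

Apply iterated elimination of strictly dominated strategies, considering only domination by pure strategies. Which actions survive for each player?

P2 drop Q (T beats it: A:14>7 B:7>3 C:7>6 D:8>0 E:8>4)
P2 drop S (T beats it: A:14>1 B:7>6 C:7>3 D:8>3 E:8>3)
P1 drop B (A beats it: P:12>9 R:11>8 T:5>0)
P1 drop D (A beats it: P:12>4 R:11>3 T:5>4)
P1→{A,C,E} P2→{P,R,T}

IESDS → P1:{A,C,E} P2:{P,R,T}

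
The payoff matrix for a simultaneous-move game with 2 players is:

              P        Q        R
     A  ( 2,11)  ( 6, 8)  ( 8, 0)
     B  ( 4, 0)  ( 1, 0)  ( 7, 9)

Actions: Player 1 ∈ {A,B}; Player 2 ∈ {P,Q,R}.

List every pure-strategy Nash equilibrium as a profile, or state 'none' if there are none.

(A,P): not NE [P1→B gives 4>2]
(A,Q): not NE [P2→P gives 11>8]
(A,R): not NE [P2→P gives 11>0]
(B,P): not NE [P2→R gives 9>0]
(B,Q): not NE [P1→A gives 6>1; P2→R gives 9>0]
(B,R): not NE [P1→A gives 8>7]

PSNE: ∅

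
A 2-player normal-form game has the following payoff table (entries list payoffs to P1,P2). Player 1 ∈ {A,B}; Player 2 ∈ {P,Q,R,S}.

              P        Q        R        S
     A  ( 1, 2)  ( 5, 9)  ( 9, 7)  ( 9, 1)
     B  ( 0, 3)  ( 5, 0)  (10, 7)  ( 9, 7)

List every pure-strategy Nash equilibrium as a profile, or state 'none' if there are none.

PSNE = {(A,Q), (B,R), (B,S)}

(A,P): not NE [P2→Q gives 9>2]
(A,Q): NE
(A,R): not NE [P1→B gives 10>9; P2→Q gives 9>7]
(A,S): not NE [P2→Q gives 9>1]
(B,P): not NE [P1→A gives 1>0; P2→S gives 7>3]
(B,Q): not NE [P2→S gives 7>0]
(B,R): NE
(B,S): NE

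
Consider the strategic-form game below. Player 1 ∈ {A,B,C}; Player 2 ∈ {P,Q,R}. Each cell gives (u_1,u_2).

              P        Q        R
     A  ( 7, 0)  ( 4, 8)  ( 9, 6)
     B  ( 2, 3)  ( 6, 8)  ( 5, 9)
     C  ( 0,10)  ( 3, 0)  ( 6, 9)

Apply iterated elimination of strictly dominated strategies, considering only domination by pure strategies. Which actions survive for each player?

IESDS → P1:{A,B} P2:{Q,R}

P1 drop C (A beats it: P:7>0 Q:4>3 R:9>6)
P2 drop P (Q beats it: A:8>0 B:8>3)
P1→{A,B} P2→{Q,R}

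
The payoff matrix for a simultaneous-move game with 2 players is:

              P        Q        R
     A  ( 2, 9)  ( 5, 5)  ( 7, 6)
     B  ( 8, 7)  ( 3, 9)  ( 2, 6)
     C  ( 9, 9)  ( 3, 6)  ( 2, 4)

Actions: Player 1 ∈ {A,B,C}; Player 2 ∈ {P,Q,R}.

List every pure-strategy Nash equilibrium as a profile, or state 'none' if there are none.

NE set: (C,P)

(A,P): not NE [P1→C gives 9>2]
(A,Q): not NE [P2→P gives 9>5]
(A,R): not NE [P2→P gives 9>6]
(B,P): not NE [P1→C gives 9>8; P2→Q gives 9>7]
(B,Q): not NE [P1→A gives 5>3]
(B,R): not NE [P1→A gives 7>2; P2→Q gives 9>6]
(C,P): NE
(C,Q): not NE [P1→A gives 5>3; P2→P gives 9>6]
(C,R): not NE [P1→A gives 7>2; P2→P gives 9>4]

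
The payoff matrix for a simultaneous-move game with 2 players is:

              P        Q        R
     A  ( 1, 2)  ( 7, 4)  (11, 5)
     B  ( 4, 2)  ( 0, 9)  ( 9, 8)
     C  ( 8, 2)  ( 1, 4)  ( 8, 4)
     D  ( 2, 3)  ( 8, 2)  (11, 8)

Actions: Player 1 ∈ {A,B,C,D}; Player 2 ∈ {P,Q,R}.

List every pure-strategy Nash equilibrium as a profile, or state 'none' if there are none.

PSNE = {(A,R), (D,R)}

(A,P): not NE [P1→C gives 8>1; P2→R gives 5>2]
(A,Q): not NE [P1→D gives 8>7; P2→R gives 5>4]
(A,R): NE
(B,P): not NE [P1→C gives 8>4; P2→Q gives 9>2]
(B,Q): not NE [P1→D gives 8>0]
(B,R): not NE [P1→D gives 11>9; P2→Q gives 9>8]
(C,P): not NE [P2→R gives 4>2]
(C,Q): not NE [P1→D gives 8>1]
(C,R): not NE [P1→D gives 11>8]
(D,P): not NE [P1→C gives 8>2; P2→R gives 8>3]
(D,Q): not NE [P2→R gives 8>2]
(D,R): NE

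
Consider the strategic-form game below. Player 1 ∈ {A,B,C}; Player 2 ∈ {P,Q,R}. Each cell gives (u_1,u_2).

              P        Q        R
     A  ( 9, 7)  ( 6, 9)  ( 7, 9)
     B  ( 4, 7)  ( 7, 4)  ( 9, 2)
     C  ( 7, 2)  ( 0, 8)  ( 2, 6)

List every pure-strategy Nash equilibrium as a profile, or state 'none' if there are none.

Equilibria: none

(A,P): not NE [P2→R gives 9>7]
(A,Q): not NE [P1→B gives 7>6]
(A,R): not NE [P1→B gives 9>7]
(B,P): not NE [P1→A gives 9>4]
(B,Q): not NE [P2→P gives 7>4]
(B,R): not NE [P2→P gives 7>2]
(C,P): not NE [P1→A gives 9>7; P2→Q gives 8>2]
(C,Q): not NE [P1→B gives 7>0]
(C,R): not NE [P1→B gives 9>2; P2→Q gives 8>6]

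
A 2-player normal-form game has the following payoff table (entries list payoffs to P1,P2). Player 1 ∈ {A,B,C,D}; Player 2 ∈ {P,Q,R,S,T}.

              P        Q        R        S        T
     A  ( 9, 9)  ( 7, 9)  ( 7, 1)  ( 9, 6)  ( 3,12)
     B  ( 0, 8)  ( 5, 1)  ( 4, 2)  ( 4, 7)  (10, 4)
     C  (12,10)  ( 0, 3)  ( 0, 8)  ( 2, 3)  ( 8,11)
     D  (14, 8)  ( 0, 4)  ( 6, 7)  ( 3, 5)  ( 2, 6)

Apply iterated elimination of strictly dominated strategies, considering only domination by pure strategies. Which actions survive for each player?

P2 drop Q (T beats it: A:12>9 B:4>1 C:11>3 D:6>4)
P2 drop R (P beats it: A:9>1 B:8>2 C:10>8 D:8>7)
P2 drop S (P beats it: A:9>6 B:8>7 C:10>3 D:8>5)
P1 drop A (C beats it: P:12>9 T:8>3)
P1→{B,C,D} P2→{P,T}

Survivors P1:{B,C,D} P2:{P,T}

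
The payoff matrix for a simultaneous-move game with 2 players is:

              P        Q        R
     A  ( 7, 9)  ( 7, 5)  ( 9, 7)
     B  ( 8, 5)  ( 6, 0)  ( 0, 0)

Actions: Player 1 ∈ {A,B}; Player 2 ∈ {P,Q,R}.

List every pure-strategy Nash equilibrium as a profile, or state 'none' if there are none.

(A,P): not NE [P1→B gives 8>7]
(A,Q): not NE [P2→P gives 9>5]
(A,R): not NE [P2→P gives 9>7]
(B,P): NE
(B,Q): not NE [P1→A gives 7>6; P2→P gives 5>0]
(B,R): not NE [P1→A gives 9>0; P2→P gives 5>0]

Nash profiles: (B,P)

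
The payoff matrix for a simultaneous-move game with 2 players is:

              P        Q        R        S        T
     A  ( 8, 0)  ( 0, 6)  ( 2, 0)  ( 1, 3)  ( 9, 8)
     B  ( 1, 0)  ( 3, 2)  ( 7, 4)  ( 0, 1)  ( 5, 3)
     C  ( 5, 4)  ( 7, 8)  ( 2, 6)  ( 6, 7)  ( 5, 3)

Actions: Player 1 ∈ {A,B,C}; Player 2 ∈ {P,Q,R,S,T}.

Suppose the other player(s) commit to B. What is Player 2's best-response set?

u_2(P vs B) = 0
u_2(Q vs B) = 2
u_2(R vs B) = 4
u_2(S vs B) = 1
u_2(T vs B) = 3
max payoff 4 at {R}

P2 best: {R}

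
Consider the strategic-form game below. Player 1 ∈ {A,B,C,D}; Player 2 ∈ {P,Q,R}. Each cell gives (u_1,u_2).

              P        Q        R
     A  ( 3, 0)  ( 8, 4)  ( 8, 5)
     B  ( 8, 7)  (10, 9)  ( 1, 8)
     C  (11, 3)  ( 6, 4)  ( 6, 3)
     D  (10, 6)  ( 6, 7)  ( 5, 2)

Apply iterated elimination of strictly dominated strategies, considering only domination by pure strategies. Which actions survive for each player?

IESDS → P1:{A,B} P2:{Q,R}

P2 drop P (Q beats it: A:4>0 B:9>7 C:4>3 D:7>6)
P1 drop C (A beats it: Q:8>6 R:8>6)
P1 drop D (A beats it: Q:8>6 R:8>5)
P1→{A,B} P2→{Q,R}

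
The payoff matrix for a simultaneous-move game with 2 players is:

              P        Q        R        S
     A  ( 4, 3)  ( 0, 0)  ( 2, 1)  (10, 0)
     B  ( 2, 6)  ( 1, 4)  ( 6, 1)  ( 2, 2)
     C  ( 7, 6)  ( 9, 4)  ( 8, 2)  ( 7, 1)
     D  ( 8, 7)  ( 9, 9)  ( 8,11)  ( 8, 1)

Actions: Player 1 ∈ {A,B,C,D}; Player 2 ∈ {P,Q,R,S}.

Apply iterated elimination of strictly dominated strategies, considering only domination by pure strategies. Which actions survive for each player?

IESDS → P1:{C,D} P2:{P,Q,R}

P1 drop B (C beats it: P:7>2 Q:9>1 R:8>6 S:7>2)
P2 drop S (P beats it: A:3>0 C:6>1 D:7>1)
P1 drop A (C beats it: P:7>4 Q:9>0 R:8>2)
P1→{C,D} P2→{P,Q,R}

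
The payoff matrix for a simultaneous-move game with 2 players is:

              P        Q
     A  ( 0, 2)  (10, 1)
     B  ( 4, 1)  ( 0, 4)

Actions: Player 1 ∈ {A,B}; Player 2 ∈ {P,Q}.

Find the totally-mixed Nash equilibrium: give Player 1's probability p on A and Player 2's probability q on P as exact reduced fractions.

P1 indiff ⇒ q·0+(1-q)·10 = q·4+(1-q)·0 ⇒ q(-4) = (1-q)(-10) ⇒ q = 5/7
P2 indiff ⇒ p·2+(1-p)·1 = p·1+(1-p)·4 ⇒ p(1) = (1-p)(3) ⇒ p = 3/4

P1 mixes 3/4 on A; P2 mixes 5/7 on P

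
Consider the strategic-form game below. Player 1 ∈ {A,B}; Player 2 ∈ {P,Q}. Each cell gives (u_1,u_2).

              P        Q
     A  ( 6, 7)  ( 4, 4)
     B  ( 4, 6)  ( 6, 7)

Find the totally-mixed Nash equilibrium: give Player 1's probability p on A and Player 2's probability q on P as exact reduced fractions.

(p,q) = (1/4, 1/2)

P1 indiff ⇒ q·6+(1-q)·4 = q·4+(1-q)·6 ⇒ q(2) = (1-q)(2) ⇒ q = 1/2
P2 indiff ⇒ p·7+(1-p)·6 = p·4+(1-p)·7 ⇒ p(3) = (1-p)(1) ⇒ p = 1/4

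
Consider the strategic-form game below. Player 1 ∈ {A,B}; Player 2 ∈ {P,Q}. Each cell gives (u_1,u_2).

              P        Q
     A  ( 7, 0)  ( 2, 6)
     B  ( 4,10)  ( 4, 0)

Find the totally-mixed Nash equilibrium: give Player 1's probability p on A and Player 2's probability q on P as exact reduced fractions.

P1 indiff ⇒ q·7+(1-q)·2 = q·4+(1-q)·4 ⇒ q(3) = (1-q)(2) ⇒ q = 2/5
P2 indiff ⇒ p·0+(1-p)·10 = p·6+(1-p)·0 ⇒ p(-6) = (1-p)(-10) ⇒ p = 5/8

p=5/8, q=2/5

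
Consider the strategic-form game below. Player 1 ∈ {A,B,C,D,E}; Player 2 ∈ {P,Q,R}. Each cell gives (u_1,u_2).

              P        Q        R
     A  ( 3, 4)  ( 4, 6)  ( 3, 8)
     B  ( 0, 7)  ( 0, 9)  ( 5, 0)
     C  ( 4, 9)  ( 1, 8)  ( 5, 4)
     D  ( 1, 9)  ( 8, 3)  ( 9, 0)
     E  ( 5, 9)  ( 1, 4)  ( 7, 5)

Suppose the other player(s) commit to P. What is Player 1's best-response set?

argmax u_1 = {E}

u_1(A vs P) = 3
u_1(B vs P) = 0
u_1(C vs P) = 4
u_1(D vs P) = 1
u_1(E vs P) = 5
max payoff 5 at {E}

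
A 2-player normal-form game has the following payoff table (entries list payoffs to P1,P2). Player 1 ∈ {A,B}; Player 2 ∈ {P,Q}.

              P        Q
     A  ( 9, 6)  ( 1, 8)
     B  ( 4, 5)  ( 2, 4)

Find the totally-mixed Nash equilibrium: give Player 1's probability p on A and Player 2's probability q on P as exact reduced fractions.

P1 indiff ⇒ q·9+(1-q)·1 = q·4+(1-q)·2 ⇒ q(5) = (1-q)(1) ⇒ q = 1/6
P2 indiff ⇒ p·6+(1-p)·5 = p·8+(1-p)·4 ⇒ p(-2) = (1-p)(-1) ⇒ p = 1/3

p=1/3, q=1/6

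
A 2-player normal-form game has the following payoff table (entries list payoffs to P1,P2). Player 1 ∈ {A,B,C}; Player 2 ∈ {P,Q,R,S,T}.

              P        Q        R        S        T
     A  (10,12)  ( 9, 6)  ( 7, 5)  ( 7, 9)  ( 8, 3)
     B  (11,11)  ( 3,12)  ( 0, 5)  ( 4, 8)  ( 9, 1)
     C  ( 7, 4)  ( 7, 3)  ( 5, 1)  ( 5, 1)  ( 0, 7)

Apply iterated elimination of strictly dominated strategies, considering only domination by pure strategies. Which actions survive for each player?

P1 drop C (A beats it: P:10>7 Q:9>7 R:7>5 S:7>5 T:8>0)
P2 drop R (P beats it: A:12>5 B:11>5)
P2 drop S (P beats it: A:12>9 B:11>8)
P2 drop T (P beats it: A:12>3 B:11>1)
P1→{A,B} P2→{P,Q}

Remaining: P1:{A,B} P2:{P,Q}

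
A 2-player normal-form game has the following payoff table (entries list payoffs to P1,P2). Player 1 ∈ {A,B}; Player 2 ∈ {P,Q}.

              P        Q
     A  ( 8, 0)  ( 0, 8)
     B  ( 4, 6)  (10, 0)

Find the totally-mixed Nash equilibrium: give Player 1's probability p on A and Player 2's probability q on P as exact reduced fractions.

P1 indiff ⇒ q·8+(1-q)·0 = q·4+(1-q)·10 ⇒ q(4) = (1-q)(10) ⇒ q = 5/7
P2 indiff ⇒ p·0+(1-p)·6 = p·8+(1-p)·0 ⇒ p(-8) = (1-p)(-6) ⇒ p = 3/7

(p,q) = (3/7, 5/7)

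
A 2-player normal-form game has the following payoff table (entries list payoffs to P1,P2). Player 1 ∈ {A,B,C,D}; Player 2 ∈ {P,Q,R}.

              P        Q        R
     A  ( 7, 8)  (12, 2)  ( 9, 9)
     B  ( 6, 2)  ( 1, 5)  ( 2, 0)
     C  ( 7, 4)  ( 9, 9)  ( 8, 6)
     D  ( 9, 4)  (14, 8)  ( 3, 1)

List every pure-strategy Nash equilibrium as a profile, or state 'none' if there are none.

(A,P): not NE [P1→D gives 9>7; P2→R gives 9>8]
(A,Q): not NE [P1→D gives 14>12; P2→R gives 9>2]
(A,R): NE
(B,P): not NE [P1→D gives 9>6; P2→Q gives 5>2]
(B,Q): not NE [P1→D gives 14>1]
(B,R): not NE [P1→A gives 9>2; P2→Q gives 5>0]
(C,P): not NE [P1→D gives 9>7; P2→Q gives 9>4]
(C,Q): not NE [P1→D gives 14>9]
(C,R): not NE [P1→A gives 9>8; P2→Q gives 9>6]
(D,P): not NE [P2→Q gives 8>4]
(D,Q): NE
(D,R): not NE [P1→A gives 9>3; P2→Q gives 8>1]

Nash profiles: (A,R), (D,Q)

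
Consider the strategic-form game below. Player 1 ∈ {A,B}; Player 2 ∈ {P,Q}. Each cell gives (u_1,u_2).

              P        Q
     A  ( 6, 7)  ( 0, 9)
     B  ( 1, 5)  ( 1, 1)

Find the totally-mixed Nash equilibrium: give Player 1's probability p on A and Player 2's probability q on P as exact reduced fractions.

P1 indiff ⇒ q·6+(1-q)·0 = q·1+(1-q)·1 ⇒ q(5) = (1-q)(1) ⇒ q = 1/6
P2 indiff ⇒ p·7+(1-p)·5 = p·9+(1-p)·1 ⇒ p(-2) = (1-p)(-4) ⇒ p = 2/3

(p,q) = (2/3, 1/6)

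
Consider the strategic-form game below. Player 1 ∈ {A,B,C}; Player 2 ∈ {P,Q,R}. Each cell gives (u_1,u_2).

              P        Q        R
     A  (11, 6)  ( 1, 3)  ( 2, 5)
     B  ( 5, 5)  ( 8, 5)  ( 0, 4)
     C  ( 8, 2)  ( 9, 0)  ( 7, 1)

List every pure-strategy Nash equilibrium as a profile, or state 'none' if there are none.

(A,P): NE
(A,Q): not NE [P1→C gives 9>1; P2→P gives 6>3]
(A,R): not NE [P1→C gives 7>2; P2→P gives 6>5]
(B,P): not NE [P1→A gives 11>5]
(B,Q): not NE [P1→C gives 9>8]
(B,R): not NE [P1→C gives 7>0; P2→Q gives 5>4]
(C,P): not NE [P1→A gives 11>8]
(C,Q): not NE [P2→P gives 2>0]
(C,R): not NE [P2→P gives 2>1]

PSNE = {(A,P)}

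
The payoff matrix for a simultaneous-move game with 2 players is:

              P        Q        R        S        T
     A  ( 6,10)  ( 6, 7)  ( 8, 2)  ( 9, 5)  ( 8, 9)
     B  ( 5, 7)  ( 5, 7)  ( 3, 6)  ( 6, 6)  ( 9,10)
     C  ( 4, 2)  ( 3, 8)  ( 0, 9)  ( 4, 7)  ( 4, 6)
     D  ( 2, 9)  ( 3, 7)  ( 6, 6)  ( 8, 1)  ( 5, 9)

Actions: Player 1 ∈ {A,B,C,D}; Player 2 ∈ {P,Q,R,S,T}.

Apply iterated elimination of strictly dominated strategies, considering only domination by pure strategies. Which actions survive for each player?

Remaining: P1:{A,B} P2:{P,T}

P1 drop C (A beats it: P:6>4 Q:6>3 R:8>0 S:9>4 T:8>4)
P1 drop D (A beats it: P:6>2 Q:6>3 R:8>6 S:9>8 T:8>5)
P2 drop Q (T beats it: A:9>7 B:10>7)
P2 drop R (P beats it: A:10>2 B:7>6)
P2 drop S (P beats it: A:10>5 B:7>6)
P1→{A,B} P2→{P,T}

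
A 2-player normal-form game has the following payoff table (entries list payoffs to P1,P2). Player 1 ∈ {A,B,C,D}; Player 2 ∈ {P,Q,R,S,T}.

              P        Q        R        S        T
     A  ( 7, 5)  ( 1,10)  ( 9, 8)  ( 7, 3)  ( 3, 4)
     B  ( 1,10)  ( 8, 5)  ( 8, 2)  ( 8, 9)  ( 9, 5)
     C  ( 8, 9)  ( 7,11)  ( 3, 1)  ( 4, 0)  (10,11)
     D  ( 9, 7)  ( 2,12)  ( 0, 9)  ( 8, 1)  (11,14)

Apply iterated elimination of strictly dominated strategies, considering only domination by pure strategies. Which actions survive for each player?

Remaining: P1:{B,C,D} P2:{P,Q,T}

P2 drop R (Q beats it: A:10>8 B:5>2 C:11>1 D:12>9)
P1 drop A (D beats it: P:9>7 Q:2>1 S:8>7 T:11>3)
P2 drop S (P beats it: B:10>9 C:9>0 D:7>1)
P1→{B,C,D} P2→{P,Q,T}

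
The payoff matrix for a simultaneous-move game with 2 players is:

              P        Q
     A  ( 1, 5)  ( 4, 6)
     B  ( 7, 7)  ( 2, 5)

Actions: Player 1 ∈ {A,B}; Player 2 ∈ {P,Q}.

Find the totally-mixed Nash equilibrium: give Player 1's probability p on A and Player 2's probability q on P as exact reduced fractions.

P1 mixes 2/3 on A; P2 mixes 1/4 on P

P1 indiff ⇒ q·1+(1-q)·4 = q·7+(1-q)·2 ⇒ q(-6) = (1-q)(-2) ⇒ q = 1/4
P2 indiff ⇒ p·5+(1-p)·7 = p·6+(1-p)·5 ⇒ p(-1) = (1-p)(-2) ⇒ p = 2/3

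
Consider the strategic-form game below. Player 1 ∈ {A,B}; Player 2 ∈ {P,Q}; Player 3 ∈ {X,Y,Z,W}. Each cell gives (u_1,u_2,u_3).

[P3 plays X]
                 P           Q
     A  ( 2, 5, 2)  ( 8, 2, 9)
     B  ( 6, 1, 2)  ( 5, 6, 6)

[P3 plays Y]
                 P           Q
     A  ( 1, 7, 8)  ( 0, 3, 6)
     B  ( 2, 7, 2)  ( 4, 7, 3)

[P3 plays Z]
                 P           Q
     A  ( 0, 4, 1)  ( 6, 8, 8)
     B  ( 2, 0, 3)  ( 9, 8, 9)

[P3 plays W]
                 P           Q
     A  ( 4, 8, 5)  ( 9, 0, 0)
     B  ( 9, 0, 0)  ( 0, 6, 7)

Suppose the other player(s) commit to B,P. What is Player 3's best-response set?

u_3(X vs B,P) = 2
u_3(Y vs B,P) = 2
u_3(Z vs B,P) = 3
u_3(W vs B,P) = 0
max payoff 3 at {Z}

argmax u_3 = {Z}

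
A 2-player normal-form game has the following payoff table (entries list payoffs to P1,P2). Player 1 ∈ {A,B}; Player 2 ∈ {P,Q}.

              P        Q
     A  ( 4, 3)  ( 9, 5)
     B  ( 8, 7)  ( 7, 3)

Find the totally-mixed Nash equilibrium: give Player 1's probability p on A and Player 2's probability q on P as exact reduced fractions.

P1 indiff ⇒ q·4+(1-q)·9 = q·8+(1-q)·7 ⇒ q(-4) = (1-q)(-2) ⇒ q = 1/3
P2 indiff ⇒ p·3+(1-p)·7 = p·5+(1-p)·3 ⇒ p(-2) = (1-p)(-4) ⇒ p = 2/3

P1 mixes 2/3 on A; P2 mixes 1/3 on P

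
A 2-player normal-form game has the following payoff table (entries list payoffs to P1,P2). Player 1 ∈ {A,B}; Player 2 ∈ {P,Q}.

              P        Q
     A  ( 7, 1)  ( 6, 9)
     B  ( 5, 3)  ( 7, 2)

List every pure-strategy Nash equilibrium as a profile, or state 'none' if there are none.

No pure NE.

(A,P): not NE [P2→Q gives 9>1]
(A,Q): not NE [P1→B gives 7>6]
(B,P): not NE [P1→A gives 7>5]
(B,Q): not NE [P2→P gives 3>2]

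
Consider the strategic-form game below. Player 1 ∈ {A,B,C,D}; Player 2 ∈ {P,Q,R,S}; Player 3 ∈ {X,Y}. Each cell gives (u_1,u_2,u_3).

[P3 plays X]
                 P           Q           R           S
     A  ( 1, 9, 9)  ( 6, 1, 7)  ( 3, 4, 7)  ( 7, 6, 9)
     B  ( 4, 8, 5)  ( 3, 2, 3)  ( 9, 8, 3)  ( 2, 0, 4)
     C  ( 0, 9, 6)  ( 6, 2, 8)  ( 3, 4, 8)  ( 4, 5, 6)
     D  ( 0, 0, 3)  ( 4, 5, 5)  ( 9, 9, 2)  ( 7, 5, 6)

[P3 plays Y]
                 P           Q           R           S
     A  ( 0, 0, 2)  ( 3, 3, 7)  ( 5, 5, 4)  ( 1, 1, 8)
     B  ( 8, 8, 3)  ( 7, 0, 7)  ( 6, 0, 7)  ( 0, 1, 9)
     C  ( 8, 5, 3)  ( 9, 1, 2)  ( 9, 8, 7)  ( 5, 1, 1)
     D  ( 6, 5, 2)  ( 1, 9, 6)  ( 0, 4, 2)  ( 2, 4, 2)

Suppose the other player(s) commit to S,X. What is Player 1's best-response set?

argmax u_1 = {A,D}

u_1(A vs S,X) = 7
u_1(B vs S,X) = 2
u_1(C vs S,X) = 4
u_1(D vs S,X) = 7
max payoff 7 at {A,D}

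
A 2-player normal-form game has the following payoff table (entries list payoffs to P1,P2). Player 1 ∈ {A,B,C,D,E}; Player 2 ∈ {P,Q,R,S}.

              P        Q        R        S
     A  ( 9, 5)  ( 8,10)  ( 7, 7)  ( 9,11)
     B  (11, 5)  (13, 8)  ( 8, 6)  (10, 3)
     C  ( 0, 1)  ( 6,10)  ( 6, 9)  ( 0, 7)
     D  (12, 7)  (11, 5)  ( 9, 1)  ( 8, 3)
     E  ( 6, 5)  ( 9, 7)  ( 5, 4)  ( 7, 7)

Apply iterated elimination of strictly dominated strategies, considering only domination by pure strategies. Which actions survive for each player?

IESDS → P1:{B,D} P2:{P,Q}

P1 drop A (B beats it: P:11>9 Q:13>8 R:8>7 S:10>9)
P1 drop C (B beats it: P:11>0 Q:13>6 R:8>6 S:10>0)
P1 drop E (B beats it: P:11>6 Q:13>9 R:8>5 S:10>7)
P2 drop R (Q beats it: B:8>6 D:5>1)
P2 drop S (P beats it: B:5>3 D:7>3)
P1→{B,D} P2→{P,Q}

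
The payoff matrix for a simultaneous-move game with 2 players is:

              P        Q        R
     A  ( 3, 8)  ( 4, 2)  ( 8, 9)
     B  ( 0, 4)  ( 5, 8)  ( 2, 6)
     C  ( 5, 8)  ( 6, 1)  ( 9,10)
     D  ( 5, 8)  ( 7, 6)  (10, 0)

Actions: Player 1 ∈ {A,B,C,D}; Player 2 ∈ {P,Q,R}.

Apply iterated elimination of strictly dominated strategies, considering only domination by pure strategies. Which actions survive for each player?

P1 drop A (C beats it: P:5>3 Q:6>4 R:9>8)
P1 drop B (C beats it: P:5>0 Q:6>5 R:9>2)
P2 drop Q (P beats it: C:8>1 D:8>6)
P1→{C,D} P2→{P,R}

IESDS → P1:{C,D} P2:{P,R}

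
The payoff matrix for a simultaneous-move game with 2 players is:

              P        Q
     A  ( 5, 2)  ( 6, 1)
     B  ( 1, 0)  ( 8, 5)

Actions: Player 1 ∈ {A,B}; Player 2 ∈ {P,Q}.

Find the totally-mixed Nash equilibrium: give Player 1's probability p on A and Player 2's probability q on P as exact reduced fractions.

p=5/6, q=1/3

P1 indiff ⇒ q·5+(1-q)·6 = q·1+(1-q)·8 ⇒ q(4) = (1-q)(2) ⇒ q = 1/3
P2 indiff ⇒ p·2+(1-p)·0 = p·1+(1-p)·5 ⇒ p(1) = (1-p)(5) ⇒ p = 5/6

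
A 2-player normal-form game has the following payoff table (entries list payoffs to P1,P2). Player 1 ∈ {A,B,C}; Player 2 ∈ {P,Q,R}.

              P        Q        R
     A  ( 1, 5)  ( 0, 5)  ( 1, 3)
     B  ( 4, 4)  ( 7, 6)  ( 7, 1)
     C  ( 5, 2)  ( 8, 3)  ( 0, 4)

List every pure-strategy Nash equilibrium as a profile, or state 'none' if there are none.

(A,P): not NE [P1→C gives 5>1]
(A,Q): not NE [P1→C gives 8>0]
(A,R): not NE [P1→B gives 7>1; P2→Q gives 5>3]
(B,P): not NE [P1→C gives 5>4; P2→Q gives 6>4]
(B,Q): not NE [P1→C gives 8>7]
(B,R): not NE [P2→Q gives 6>1]
(C,P): not NE [P2→R gives 4>2]
(C,Q): not NE [P2→R gives 4>3]
(C,R): not NE [P1→B gives 7>0]

No pure NE.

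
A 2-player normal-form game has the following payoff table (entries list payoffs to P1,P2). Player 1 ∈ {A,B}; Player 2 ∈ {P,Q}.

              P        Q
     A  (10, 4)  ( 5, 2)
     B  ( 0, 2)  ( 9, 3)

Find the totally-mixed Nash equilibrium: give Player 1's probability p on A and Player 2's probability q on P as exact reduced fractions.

p=1/3, q=2/7

P1 indiff ⇒ q·10+(1-q)·5 = q·0+(1-q)·9 ⇒ q(10) = (1-q)(4) ⇒ q = 2/7
P2 indiff ⇒ p·4+(1-p)·2 = p·2+(1-p)·3 ⇒ p(2) = (1-p)(1) ⇒ p = 1/3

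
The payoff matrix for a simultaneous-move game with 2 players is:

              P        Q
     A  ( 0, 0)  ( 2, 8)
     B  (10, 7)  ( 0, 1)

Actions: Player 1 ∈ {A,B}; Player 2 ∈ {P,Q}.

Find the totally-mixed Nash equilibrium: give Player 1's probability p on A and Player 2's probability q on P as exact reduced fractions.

P1 mixes 3/7 on A; P2 mixes 1/6 on P

P1 indiff ⇒ q·0+(1-q)·2 = q·10+(1-q)·0 ⇒ q(-10) = (1-q)(-2) ⇒ q = 1/6
P2 indiff ⇒ p·0+(1-p)·7 = p·8+(1-p)·1 ⇒ p(-8) = (1-p)(-6) ⇒ p = 3/7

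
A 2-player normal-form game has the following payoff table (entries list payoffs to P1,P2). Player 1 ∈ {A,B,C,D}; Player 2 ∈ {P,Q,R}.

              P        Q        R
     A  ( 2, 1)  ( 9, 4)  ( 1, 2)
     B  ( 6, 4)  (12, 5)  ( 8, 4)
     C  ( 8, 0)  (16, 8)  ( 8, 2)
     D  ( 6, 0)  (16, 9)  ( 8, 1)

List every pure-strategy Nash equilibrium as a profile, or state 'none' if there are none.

(A,P): not NE [P1→C gives 8>2; P2→Q gives 4>1]
(A,Q): not NE [P1→D gives 16>9]
(A,R): not NE [P1→D gives 8>1; P2→Q gives 4>2]
(B,P): not NE [P1→C gives 8>6; P2→Q gives 5>4]
(B,Q): not NE [P1→D gives 16>12]
(B,R): not NE [P2→Q gives 5>4]
(C,P): not NE [P2→Q gives 8>0]
(C,Q): NE
(C,R): not NE [P2→Q gives 8>2]
(D,P): not NE [P1→C gives 8>6; P2→Q gives 9>0]
(D,Q): NE
(D,R): not NE [P2→Q gives 9>1]

Nash profiles: (C,Q), (D,Q)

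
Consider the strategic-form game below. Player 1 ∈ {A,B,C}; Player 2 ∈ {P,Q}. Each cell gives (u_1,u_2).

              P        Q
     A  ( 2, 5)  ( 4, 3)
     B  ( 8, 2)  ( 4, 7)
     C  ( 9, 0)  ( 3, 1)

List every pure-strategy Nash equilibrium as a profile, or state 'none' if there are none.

Nash profiles: (B,Q)

(A,P): not NE [P1→C gives 9>2]
(A,Q): not NE [P2→P gives 5>3]
(B,P): not NE [P1→C gives 9>8; P2→Q gives 7>2]
(B,Q): NE
(C,P): not NE [P2→Q gives 1>0]
(C,Q): not NE [P1→B gives 4>3]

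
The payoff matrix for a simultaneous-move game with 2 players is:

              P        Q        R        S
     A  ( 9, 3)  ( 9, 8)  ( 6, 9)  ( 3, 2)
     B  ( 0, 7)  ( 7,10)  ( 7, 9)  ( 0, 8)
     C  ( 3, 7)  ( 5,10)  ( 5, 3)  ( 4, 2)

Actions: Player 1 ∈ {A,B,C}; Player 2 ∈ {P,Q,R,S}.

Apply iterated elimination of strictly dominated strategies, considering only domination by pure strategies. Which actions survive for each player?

P2 drop P (Q beats it: A:8>3 B:10>7 C:10>7)
P2 drop S (Q beats it: A:8>2 B:10>8 C:10>2)
P1 drop C (A beats it: Q:9>5 R:6>5)
P1→{A,B} P2→{Q,R}

Survivors P1:{A,B} P2:{Q,R}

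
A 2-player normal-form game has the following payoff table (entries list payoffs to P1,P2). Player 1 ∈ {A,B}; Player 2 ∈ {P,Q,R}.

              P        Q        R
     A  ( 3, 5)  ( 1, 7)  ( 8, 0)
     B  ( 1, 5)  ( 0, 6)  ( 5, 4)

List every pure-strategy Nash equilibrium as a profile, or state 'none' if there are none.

PSNE = {(A,Q)}

(A,P): not NE [P2→Q gives 7>5]
(A,Q): NE
(A,R): not NE [P2→Q gives 7>0]
(B,P): not NE [P1→A gives 3>1; P2→Q gives 6>5]
(B,Q): not NE [P1→A gives 1>0]
(B,R): not NE [P1→A gives 8>5; P2→Q gives 6>4]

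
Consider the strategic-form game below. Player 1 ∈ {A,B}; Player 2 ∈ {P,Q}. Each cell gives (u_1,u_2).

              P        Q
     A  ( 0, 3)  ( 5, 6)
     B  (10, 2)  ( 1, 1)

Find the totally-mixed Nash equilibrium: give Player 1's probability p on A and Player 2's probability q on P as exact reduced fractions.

P1 indiff ⇒ q·0+(1-q)·5 = q·10+(1-q)·1 ⇒ q(-10) = (1-q)(-4) ⇒ q = 2/7
P2 indiff ⇒ p·3+(1-p)·2 = p·6+(1-p)·1 ⇒ p(-3) = (1-p)(-1) ⇒ p = 1/4

(p,q) = (1/4, 2/7)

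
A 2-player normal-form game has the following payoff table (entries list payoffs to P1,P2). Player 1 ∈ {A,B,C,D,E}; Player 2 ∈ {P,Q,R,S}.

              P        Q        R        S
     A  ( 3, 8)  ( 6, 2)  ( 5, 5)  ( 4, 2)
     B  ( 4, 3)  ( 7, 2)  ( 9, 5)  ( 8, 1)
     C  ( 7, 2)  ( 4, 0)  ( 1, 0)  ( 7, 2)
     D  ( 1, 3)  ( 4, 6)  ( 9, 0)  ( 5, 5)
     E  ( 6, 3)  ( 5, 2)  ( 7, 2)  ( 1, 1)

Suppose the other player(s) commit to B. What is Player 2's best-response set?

P2 best: {R}

u_2(P vs B) = 3
u_2(Q vs B) = 2
u_2(R vs B) = 5
u_2(S vs B) = 1
max payoff 5 at {R}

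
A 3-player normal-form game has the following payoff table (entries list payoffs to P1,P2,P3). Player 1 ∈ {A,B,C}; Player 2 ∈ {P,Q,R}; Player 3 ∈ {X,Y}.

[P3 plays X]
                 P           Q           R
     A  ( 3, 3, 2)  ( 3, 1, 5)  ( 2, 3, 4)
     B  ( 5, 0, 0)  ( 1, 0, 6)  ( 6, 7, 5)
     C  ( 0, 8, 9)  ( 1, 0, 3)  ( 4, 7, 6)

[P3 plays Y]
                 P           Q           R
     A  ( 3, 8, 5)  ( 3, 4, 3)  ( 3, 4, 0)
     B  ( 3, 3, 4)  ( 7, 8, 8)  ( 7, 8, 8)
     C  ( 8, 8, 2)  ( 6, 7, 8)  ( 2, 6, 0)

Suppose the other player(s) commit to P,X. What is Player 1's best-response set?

P1 best: {B}

u_1(A vs P,X) = 3
u_1(B vs P,X) = 5
u_1(C vs P,X) = 0
max payoff 5 at {B}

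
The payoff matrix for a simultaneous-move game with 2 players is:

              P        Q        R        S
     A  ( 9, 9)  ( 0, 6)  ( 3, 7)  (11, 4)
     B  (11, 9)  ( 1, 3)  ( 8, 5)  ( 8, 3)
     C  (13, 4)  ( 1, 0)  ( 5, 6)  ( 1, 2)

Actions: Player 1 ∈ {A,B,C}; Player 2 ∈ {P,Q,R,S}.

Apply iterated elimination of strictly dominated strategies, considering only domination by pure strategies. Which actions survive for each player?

P2 drop Q (P beats it: A:9>6 B:9>3 C:4>0)
P2 drop S (P beats it: A:9>4 B:9>3 C:4>2)
P1 drop A (B beats it: P:11>9 R:8>3)
P1→{B,C} P2→{P,R}

IESDS → P1:{B,C} P2:{P,R}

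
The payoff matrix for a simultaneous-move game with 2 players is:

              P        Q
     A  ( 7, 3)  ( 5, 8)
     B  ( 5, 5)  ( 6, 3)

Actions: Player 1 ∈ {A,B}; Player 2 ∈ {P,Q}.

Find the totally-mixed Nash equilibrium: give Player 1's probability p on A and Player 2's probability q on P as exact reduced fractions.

P1 indiff ⇒ q·7+(1-q)·5 = q·5+(1-q)·6 ⇒ q(2) = (1-q)(1) ⇒ q = 1/3
P2 indiff ⇒ p·3+(1-p)·5 = p·8+(1-p)·3 ⇒ p(-5) = (1-p)(-2) ⇒ p = 2/7

p=2/7, q=1/3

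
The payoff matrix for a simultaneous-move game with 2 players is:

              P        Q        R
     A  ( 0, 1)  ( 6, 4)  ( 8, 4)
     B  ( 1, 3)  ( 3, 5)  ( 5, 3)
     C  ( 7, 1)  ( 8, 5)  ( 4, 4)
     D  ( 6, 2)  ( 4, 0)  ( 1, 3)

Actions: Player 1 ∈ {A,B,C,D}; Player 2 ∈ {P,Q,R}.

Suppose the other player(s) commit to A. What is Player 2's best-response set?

P2 best: {Q,R}

u_2(P vs A) = 1
u_2(Q vs A) = 4
u_2(R vs A) = 4
max payoff 4 at {Q,R}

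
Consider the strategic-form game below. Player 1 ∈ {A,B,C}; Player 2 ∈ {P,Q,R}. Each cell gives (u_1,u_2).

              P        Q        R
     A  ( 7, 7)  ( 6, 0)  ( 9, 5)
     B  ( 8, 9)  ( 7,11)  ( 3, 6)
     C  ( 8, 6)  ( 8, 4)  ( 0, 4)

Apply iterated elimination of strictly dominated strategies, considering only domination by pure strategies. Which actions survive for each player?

P2 drop R (P beats it: A:7>5 B:9>6 C:6>4)
P1 drop A (B beats it: P:8>7 Q:7>6)
P1→{B,C} P2→{P,Q}

Survivors P1:{B,C} P2:{P,Q}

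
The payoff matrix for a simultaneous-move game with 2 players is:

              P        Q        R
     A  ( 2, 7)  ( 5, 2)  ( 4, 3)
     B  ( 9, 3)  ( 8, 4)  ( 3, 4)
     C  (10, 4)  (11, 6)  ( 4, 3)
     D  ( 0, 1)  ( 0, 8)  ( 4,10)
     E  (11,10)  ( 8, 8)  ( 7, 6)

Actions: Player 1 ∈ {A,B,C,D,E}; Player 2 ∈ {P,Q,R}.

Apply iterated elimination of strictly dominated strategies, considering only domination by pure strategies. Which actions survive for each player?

Remaining: P1:{C,E} P2:{P,Q}

P1 drop A (E beats it: P:11>2 Q:8>5 R:7>4)
P1 drop B (C beats it: P:10>9 Q:11>8 R:4>3)
P1 drop D (E beats it: P:11>0 Q:8>0 R:7>4)
P2 drop R (P beats it: C:4>3 E:10>6)
P1→{C,E} P2→{P,Q}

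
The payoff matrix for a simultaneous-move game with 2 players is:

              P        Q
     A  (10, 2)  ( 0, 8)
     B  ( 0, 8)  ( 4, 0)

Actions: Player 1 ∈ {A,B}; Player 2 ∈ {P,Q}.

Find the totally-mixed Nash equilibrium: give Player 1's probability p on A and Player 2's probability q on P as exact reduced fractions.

p=4/7, q=2/7

P1 indiff ⇒ q·10+(1-q)·0 = q·0+(1-q)·4 ⇒ q(10) = (1-q)(4) ⇒ q = 2/7
P2 indiff ⇒ p·2+(1-p)·8 = p·8+(1-p)·0 ⇒ p(-6) = (1-p)(-8) ⇒ p = 4/7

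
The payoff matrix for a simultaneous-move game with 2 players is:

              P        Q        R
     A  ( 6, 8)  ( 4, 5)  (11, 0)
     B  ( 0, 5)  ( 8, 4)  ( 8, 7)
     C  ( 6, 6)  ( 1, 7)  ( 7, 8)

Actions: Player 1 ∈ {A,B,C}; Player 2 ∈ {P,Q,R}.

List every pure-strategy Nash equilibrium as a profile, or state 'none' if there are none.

PSNE = {(A,P)}

(A,P): NE
(A,Q): not NE [P1→B gives 8>4; P2→P gives 8>5]
(A,R): not NE [P2→P gives 8>0]
(B,P): not NE [P1→C gives 6>0; P2→R gives 7>5]
(B,Q): not NE [P2→R gives 7>4]
(B,R): not NE [P1→A gives 11>8]
(C,P): not NE [P2→R gives 8>6]
(C,Q): not NE [P1→B gives 8>1; P2→R gives 8>7]
(C,R): not NE [P1→A gives 11>7]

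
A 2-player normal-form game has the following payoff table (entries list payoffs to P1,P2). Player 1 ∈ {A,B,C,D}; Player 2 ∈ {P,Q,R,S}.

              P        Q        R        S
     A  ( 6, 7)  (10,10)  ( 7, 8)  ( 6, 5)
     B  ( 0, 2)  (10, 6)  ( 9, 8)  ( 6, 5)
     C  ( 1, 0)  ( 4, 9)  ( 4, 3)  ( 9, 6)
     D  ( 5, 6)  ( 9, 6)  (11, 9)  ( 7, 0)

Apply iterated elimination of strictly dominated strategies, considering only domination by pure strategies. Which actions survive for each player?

Remaining: P1:{A,B,D} P2:{Q,R}

P2 drop P (R beats it: A:8>7 B:8>2 C:3>0 D:9>6)
P2 drop S (Q beats it: A:10>5 B:6>5 C:9>6 D:6>0)
P1 drop C (A beats it: Q:10>4 R:7>4)
P1→{A,B,D} P2→{Q,R}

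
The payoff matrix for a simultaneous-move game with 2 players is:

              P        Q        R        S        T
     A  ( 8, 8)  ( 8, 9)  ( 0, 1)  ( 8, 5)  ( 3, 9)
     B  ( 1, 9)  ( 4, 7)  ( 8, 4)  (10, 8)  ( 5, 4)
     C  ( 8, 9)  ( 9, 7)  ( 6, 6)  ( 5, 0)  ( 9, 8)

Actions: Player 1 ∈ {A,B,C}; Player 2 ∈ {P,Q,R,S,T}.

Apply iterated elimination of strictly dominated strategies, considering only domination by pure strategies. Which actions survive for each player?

P2 drop R (P beats it: A:8>1 B:9>4 C:9>6)
P2 drop S (P beats it: A:8>5 B:9>8 C:9>0)
P1 drop B (C beats it: P:8>1 Q:9>4 T:9>5)
P1→{A,C} P2→{P,Q,T}

Remaining: P1:{A,C} P2:{P,Q,T}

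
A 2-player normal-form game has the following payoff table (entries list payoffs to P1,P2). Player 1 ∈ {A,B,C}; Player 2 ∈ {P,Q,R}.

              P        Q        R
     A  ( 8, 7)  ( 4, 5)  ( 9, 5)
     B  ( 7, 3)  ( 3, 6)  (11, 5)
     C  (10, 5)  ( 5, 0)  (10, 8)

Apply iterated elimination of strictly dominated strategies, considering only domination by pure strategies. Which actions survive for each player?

IESDS → P1:{B,C} P2:{Q,R}

P1 drop A (C beats it: P:10>8 Q:5>4 R:10>9)
P2 drop P (R beats it: B:5>3 C:8>5)
P1→{B,C} P2→{Q,R}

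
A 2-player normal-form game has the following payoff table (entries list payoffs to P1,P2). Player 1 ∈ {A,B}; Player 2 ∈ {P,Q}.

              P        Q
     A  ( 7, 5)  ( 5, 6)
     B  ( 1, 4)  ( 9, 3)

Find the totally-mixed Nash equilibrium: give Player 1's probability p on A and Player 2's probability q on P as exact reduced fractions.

P1 indiff ⇒ q·7+(1-q)·5 = q·1+(1-q)·9 ⇒ q(6) = (1-q)(4) ⇒ q = 2/5
P2 indiff ⇒ p·5+(1-p)·4 = p·6+(1-p)·3 ⇒ p(-1) = (1-p)(-1) ⇒ p = 1/2

(p,q) = (1/2, 2/5)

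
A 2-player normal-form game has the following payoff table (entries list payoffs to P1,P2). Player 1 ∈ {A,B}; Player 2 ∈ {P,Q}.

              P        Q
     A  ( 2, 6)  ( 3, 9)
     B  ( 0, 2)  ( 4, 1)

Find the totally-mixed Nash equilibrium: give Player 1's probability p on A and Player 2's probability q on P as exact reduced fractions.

P1 indiff ⇒ q·2+(1-q)·3 = q·0+(1-q)·4 ⇒ q(2) = (1-q)(1) ⇒ q = 1/3
P2 indiff ⇒ p·6+(1-p)·2 = p·9+(1-p)·1 ⇒ p(-3) = (1-p)(-1) ⇒ p = 1/4

p=1/4, q=1/3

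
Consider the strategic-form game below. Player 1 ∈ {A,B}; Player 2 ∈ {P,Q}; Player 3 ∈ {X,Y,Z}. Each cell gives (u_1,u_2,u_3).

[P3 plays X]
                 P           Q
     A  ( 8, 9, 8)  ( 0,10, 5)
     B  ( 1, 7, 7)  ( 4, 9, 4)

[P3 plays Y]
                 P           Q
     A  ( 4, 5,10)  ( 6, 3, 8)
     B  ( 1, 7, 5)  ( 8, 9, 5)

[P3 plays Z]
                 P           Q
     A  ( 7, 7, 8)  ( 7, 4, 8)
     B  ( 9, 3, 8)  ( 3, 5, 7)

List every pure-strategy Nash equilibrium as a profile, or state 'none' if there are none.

NE set: (A,P,Y)

(A,P,X): not NE [P2→Q gives 10>9; P3→Y gives 10>8]
(A,P,Y): NE
(A,P,Z): not NE [P1→B gives 9>7; P3→Y gives 10>8]
(A,Q,X): not NE [P1→B gives 4>0; P3→Z gives 8>5]
(A,Q,Y): not NE [P1→B gives 8>6; P2→P gives 5>3]
(A,Q,Z): not NE [P2→P gives 7>4]
(B,P,X): not NE [P1→A gives 8>1; P2→Q gives 9>7; P3→Z gives 8>7]
(B,P,Y): not NE [P1→A gives 4>1; P2→Q gives 9>7; P3→Z gives 8>5]
(B,P,Z): not NE [P2→Q gives 5>3]
(B,Q,X): not NE [P3→Z gives 7>4]
(B,Q,Y): not NE [P3→Z gives 7>5]
(B,Q,Z): not NE [P1→A gives 7>3]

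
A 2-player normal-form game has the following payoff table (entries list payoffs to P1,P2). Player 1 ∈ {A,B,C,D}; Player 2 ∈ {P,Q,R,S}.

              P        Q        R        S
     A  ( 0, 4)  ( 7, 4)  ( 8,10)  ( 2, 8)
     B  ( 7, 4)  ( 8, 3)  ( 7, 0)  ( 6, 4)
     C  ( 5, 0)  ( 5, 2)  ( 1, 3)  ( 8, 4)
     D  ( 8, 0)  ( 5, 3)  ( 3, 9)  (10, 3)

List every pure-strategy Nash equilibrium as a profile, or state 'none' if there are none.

NE set: (A,R)

(A,P): not NE [P1→D gives 8>0; P2→R gives 10>4]
(A,Q): not NE [P1→B gives 8>7; P2→R gives 10>4]
(A,R): NE
(A,S): not NE [P1→D gives 10>2; P2→R gives 10>8]
(B,P): not NE [P1→D gives 8>7]
(B,Q): not NE [P2→S gives 4>3]
(B,R): not NE [P1→A gives 8>7; P2→S gives 4>0]
(B,S): not NE [P1→D gives 10>6]
(C,P): not NE [P1→D gives 8>5; P2→S gives 4>0]
(C,Q): not NE [P1→B gives 8>5; P2→S gives 4>2]
(C,R): not NE [P1→A gives 8>1; P2→S gives 4>3]
(C,S): not NE [P1→D gives 10>8]
(D,P): not NE [P2→R gives 9>0]
(D,Q): not NE [P1→B gives 8>5; P2→R gives 9>3]
(D,R): not NE [P1→A gives 8>3]
(D,S): not NE [P2→R gives 9>3]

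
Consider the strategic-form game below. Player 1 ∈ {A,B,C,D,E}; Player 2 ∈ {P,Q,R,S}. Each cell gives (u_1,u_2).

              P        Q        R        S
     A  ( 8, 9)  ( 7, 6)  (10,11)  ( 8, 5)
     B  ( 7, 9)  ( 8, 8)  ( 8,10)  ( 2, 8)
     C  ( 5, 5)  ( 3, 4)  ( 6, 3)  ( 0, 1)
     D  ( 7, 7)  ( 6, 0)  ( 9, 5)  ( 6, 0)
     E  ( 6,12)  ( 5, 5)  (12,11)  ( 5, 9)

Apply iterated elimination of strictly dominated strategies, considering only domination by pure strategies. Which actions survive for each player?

IESDS → P1:{A,E} P2:{P,R}

P1 drop C (A beats it: P:8>5 Q:7>3 R:10>6 S:8>0)
P1 drop D (A beats it: P:8>7 Q:7>6 R:10>9 S:8>6)
P2 drop Q (P beats it: A:9>6 B:9>8 E:12>5)
P1 drop B (A beats it: P:8>7 R:10>8 S:8>2)
P2 drop S (P beats it: A:9>5 E:12>9)
P1→{A,E} P2→{P,R}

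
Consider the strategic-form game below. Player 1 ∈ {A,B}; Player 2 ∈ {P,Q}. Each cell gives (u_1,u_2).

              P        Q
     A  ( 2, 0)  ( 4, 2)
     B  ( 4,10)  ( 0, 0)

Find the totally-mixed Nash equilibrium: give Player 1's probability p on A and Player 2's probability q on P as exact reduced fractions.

P1 indiff ⇒ q·2+(1-q)·4 = q·4+(1-q)·0 ⇒ q(-2) = (1-q)(-4) ⇒ q = 2/3
P2 indiff ⇒ p·0+(1-p)·10 = p·2+(1-p)·0 ⇒ p(-2) = (1-p)(-10) ⇒ p = 5/6

p=5/6, q=2/3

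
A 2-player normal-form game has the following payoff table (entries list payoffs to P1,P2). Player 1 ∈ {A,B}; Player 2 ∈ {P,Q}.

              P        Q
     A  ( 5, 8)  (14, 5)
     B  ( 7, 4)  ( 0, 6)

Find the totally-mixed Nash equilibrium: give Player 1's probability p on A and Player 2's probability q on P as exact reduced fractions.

(p,q) = (2/5, 7/8)

P1 indiff ⇒ q·5+(1-q)·14 = q·7+(1-q)·0 ⇒ q(-2) = (1-q)(-14) ⇒ q = 7/8
P2 indiff ⇒ p·8+(1-p)·4 = p·5+(1-p)·6 ⇒ p(3) = (1-p)(2) ⇒ p = 2/5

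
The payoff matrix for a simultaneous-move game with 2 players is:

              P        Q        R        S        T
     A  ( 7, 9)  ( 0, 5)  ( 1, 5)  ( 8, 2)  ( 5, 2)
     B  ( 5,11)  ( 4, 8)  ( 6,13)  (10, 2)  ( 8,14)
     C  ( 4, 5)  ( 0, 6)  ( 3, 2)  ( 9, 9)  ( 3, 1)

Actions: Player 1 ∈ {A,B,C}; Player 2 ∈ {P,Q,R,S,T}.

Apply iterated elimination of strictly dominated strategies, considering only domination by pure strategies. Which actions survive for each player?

Remaining: P1:{A,B} P2:{P,R,T}

P1 drop C (B beats it: P:5>4 Q:4>0 R:6>3 S:10>9 T:8>3)
P2 drop Q (P beats it: A:9>5 B:11>8)
P2 drop S (P beats it: A:9>2 B:11>2)
P1→{A,B} P2→{P,R,T}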